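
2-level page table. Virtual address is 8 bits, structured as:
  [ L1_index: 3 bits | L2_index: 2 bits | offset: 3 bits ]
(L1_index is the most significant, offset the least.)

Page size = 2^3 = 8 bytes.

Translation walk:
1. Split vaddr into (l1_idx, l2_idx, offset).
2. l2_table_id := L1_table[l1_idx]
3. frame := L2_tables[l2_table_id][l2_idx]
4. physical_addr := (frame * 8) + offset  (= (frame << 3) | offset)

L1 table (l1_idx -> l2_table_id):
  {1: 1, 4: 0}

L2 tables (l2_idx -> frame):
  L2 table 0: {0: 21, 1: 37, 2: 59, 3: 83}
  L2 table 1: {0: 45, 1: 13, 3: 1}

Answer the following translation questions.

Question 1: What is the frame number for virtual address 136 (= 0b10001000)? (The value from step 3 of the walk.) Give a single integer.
vaddr = 136: l1_idx=4, l2_idx=1
L1[4] = 0; L2[0][1] = 37

Answer: 37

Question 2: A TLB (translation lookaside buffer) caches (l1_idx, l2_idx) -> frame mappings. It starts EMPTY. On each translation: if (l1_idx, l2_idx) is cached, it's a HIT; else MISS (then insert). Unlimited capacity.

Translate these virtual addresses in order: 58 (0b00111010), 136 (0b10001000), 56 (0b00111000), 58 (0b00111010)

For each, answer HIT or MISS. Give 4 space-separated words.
Answer: MISS MISS HIT HIT

Derivation:
vaddr=58: (1,3) not in TLB -> MISS, insert
vaddr=136: (4,1) not in TLB -> MISS, insert
vaddr=56: (1,3) in TLB -> HIT
vaddr=58: (1,3) in TLB -> HIT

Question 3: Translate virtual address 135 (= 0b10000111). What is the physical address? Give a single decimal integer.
vaddr = 135 = 0b10000111
Split: l1_idx=4, l2_idx=0, offset=7
L1[4] = 0
L2[0][0] = 21
paddr = 21 * 8 + 7 = 175

Answer: 175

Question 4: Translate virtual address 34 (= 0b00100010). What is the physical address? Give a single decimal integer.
vaddr = 34 = 0b00100010
Split: l1_idx=1, l2_idx=0, offset=2
L1[1] = 1
L2[1][0] = 45
paddr = 45 * 8 + 2 = 362

Answer: 362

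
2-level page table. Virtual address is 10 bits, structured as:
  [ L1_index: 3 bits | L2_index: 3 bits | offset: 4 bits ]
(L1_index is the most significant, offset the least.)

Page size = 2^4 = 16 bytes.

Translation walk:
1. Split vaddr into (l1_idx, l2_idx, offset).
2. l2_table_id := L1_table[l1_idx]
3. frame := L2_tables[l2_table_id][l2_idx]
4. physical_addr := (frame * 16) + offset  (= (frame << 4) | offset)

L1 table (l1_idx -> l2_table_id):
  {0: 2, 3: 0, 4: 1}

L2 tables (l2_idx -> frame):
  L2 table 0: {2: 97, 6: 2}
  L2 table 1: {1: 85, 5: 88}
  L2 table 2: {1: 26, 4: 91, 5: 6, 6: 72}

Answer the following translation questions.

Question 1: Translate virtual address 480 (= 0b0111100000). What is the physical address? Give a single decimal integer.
Answer: 32

Derivation:
vaddr = 480 = 0b0111100000
Split: l1_idx=3, l2_idx=6, offset=0
L1[3] = 0
L2[0][6] = 2
paddr = 2 * 16 + 0 = 32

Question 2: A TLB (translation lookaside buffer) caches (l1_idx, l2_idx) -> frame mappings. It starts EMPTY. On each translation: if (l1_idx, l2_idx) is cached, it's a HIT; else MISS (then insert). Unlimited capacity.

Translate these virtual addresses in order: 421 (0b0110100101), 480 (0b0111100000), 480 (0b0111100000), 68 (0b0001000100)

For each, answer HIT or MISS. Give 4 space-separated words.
vaddr=421: (3,2) not in TLB -> MISS, insert
vaddr=480: (3,6) not in TLB -> MISS, insert
vaddr=480: (3,6) in TLB -> HIT
vaddr=68: (0,4) not in TLB -> MISS, insert

Answer: MISS MISS HIT MISS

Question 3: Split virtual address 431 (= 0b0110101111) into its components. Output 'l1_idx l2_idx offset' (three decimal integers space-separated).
Answer: 3 2 15

Derivation:
vaddr = 431 = 0b0110101111
  top 3 bits -> l1_idx = 3
  next 3 bits -> l2_idx = 2
  bottom 4 bits -> offset = 15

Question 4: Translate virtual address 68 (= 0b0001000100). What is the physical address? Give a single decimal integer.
vaddr = 68 = 0b0001000100
Split: l1_idx=0, l2_idx=4, offset=4
L1[0] = 2
L2[2][4] = 91
paddr = 91 * 16 + 4 = 1460

Answer: 1460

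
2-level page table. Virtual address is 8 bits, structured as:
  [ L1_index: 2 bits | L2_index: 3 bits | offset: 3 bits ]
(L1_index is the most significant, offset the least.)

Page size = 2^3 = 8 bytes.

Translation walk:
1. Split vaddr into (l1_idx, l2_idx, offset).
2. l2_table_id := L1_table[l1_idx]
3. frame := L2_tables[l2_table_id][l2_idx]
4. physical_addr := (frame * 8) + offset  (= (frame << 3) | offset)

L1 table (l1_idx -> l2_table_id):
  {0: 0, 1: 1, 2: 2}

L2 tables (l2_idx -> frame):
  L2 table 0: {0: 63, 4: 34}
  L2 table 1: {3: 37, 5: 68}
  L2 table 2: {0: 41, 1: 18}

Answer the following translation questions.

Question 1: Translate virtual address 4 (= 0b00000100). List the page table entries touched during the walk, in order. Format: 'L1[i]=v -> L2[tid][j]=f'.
Answer: L1[0]=0 -> L2[0][0]=63

Derivation:
vaddr = 4 = 0b00000100
Split: l1_idx=0, l2_idx=0, offset=4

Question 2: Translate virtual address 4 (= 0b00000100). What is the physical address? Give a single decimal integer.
Answer: 508

Derivation:
vaddr = 4 = 0b00000100
Split: l1_idx=0, l2_idx=0, offset=4
L1[0] = 0
L2[0][0] = 63
paddr = 63 * 8 + 4 = 508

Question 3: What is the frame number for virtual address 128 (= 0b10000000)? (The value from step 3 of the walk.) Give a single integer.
Answer: 41

Derivation:
vaddr = 128: l1_idx=2, l2_idx=0
L1[2] = 2; L2[2][0] = 41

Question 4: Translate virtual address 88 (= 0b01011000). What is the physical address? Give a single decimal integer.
Answer: 296

Derivation:
vaddr = 88 = 0b01011000
Split: l1_idx=1, l2_idx=3, offset=0
L1[1] = 1
L2[1][3] = 37
paddr = 37 * 8 + 0 = 296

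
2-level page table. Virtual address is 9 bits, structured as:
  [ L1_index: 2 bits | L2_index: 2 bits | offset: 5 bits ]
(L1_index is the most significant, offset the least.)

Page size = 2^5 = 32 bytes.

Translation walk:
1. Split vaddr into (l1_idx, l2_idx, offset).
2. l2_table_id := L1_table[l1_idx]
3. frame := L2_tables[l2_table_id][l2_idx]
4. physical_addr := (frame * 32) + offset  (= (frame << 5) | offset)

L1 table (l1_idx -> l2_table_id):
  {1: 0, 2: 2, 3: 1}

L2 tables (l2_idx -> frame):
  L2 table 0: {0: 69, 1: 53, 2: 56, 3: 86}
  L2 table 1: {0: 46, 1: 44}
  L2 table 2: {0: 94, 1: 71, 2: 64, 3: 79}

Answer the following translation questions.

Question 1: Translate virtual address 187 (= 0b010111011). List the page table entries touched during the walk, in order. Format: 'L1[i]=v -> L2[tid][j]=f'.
Answer: L1[1]=0 -> L2[0][1]=53

Derivation:
vaddr = 187 = 0b010111011
Split: l1_idx=1, l2_idx=1, offset=27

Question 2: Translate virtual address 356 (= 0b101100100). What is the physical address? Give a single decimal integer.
vaddr = 356 = 0b101100100
Split: l1_idx=2, l2_idx=3, offset=4
L1[2] = 2
L2[2][3] = 79
paddr = 79 * 32 + 4 = 2532

Answer: 2532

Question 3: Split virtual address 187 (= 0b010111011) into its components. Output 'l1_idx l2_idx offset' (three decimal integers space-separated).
vaddr = 187 = 0b010111011
  top 2 bits -> l1_idx = 1
  next 2 bits -> l2_idx = 1
  bottom 5 bits -> offset = 27

Answer: 1 1 27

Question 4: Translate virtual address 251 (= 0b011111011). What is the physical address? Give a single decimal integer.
vaddr = 251 = 0b011111011
Split: l1_idx=1, l2_idx=3, offset=27
L1[1] = 0
L2[0][3] = 86
paddr = 86 * 32 + 27 = 2779

Answer: 2779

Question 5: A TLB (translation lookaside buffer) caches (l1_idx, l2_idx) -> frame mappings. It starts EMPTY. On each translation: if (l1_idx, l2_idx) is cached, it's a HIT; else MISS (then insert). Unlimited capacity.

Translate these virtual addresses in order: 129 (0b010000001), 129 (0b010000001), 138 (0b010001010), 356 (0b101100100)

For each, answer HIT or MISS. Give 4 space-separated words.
Answer: MISS HIT HIT MISS

Derivation:
vaddr=129: (1,0) not in TLB -> MISS, insert
vaddr=129: (1,0) in TLB -> HIT
vaddr=138: (1,0) in TLB -> HIT
vaddr=356: (2,3) not in TLB -> MISS, insert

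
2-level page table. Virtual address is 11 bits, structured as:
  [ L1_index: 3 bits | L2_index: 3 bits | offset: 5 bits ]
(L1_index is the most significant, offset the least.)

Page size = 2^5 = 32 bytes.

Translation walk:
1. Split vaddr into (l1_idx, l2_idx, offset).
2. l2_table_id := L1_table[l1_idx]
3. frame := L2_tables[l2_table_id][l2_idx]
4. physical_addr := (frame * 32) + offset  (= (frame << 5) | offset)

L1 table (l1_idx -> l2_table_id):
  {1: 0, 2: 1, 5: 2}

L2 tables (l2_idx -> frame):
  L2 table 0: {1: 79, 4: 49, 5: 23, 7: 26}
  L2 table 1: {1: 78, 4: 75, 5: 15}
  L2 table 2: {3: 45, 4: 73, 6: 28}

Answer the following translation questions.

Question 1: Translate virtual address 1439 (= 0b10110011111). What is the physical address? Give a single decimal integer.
Answer: 2367

Derivation:
vaddr = 1439 = 0b10110011111
Split: l1_idx=5, l2_idx=4, offset=31
L1[5] = 2
L2[2][4] = 73
paddr = 73 * 32 + 31 = 2367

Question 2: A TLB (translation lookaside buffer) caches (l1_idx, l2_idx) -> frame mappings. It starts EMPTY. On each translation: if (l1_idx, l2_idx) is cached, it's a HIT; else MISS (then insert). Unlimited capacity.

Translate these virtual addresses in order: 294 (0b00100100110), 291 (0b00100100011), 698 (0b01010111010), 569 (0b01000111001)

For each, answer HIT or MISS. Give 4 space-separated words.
vaddr=294: (1,1) not in TLB -> MISS, insert
vaddr=291: (1,1) in TLB -> HIT
vaddr=698: (2,5) not in TLB -> MISS, insert
vaddr=569: (2,1) not in TLB -> MISS, insert

Answer: MISS HIT MISS MISS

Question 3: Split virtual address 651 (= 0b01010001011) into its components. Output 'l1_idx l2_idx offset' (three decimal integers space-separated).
vaddr = 651 = 0b01010001011
  top 3 bits -> l1_idx = 2
  next 3 bits -> l2_idx = 4
  bottom 5 bits -> offset = 11

Answer: 2 4 11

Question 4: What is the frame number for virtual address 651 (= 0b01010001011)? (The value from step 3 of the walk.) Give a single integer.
Answer: 75

Derivation:
vaddr = 651: l1_idx=2, l2_idx=4
L1[2] = 1; L2[1][4] = 75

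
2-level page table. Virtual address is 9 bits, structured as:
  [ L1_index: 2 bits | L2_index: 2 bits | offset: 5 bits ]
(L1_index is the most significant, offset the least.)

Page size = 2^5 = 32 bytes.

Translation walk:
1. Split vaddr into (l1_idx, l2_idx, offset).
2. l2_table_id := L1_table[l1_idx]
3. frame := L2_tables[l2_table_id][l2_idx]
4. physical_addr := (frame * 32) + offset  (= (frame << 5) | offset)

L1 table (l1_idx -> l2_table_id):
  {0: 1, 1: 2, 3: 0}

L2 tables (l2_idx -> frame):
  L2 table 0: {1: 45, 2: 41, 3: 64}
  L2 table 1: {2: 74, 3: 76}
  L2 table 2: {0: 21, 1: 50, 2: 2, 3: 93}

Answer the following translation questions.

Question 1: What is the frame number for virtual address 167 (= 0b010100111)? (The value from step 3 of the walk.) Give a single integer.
vaddr = 167: l1_idx=1, l2_idx=1
L1[1] = 2; L2[2][1] = 50

Answer: 50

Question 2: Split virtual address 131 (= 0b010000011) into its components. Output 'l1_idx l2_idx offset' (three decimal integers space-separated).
vaddr = 131 = 0b010000011
  top 2 bits -> l1_idx = 1
  next 2 bits -> l2_idx = 0
  bottom 5 bits -> offset = 3

Answer: 1 0 3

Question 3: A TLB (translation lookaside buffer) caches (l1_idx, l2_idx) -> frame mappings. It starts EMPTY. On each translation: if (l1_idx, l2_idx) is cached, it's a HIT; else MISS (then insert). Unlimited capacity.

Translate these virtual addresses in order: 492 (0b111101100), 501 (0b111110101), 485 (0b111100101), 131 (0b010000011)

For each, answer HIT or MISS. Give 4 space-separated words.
vaddr=492: (3,3) not in TLB -> MISS, insert
vaddr=501: (3,3) in TLB -> HIT
vaddr=485: (3,3) in TLB -> HIT
vaddr=131: (1,0) not in TLB -> MISS, insert

Answer: MISS HIT HIT MISS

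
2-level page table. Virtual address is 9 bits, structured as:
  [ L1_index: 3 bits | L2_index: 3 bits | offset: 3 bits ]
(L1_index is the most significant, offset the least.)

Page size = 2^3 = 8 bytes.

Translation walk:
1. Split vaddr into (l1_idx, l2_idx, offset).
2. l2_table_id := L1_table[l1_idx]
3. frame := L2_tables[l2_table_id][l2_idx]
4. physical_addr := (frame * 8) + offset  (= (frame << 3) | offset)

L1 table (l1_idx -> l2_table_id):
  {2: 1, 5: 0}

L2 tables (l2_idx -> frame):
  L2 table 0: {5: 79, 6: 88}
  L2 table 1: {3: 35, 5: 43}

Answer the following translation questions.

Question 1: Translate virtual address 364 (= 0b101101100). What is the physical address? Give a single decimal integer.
Answer: 636

Derivation:
vaddr = 364 = 0b101101100
Split: l1_idx=5, l2_idx=5, offset=4
L1[5] = 0
L2[0][5] = 79
paddr = 79 * 8 + 4 = 636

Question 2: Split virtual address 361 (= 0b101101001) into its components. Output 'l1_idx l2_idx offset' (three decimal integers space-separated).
Answer: 5 5 1

Derivation:
vaddr = 361 = 0b101101001
  top 3 bits -> l1_idx = 5
  next 3 bits -> l2_idx = 5
  bottom 3 bits -> offset = 1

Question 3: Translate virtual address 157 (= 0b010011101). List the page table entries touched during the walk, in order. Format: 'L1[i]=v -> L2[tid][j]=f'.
vaddr = 157 = 0b010011101
Split: l1_idx=2, l2_idx=3, offset=5

Answer: L1[2]=1 -> L2[1][3]=35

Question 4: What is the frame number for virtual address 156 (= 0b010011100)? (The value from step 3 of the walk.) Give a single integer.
Answer: 35

Derivation:
vaddr = 156: l1_idx=2, l2_idx=3
L1[2] = 1; L2[1][3] = 35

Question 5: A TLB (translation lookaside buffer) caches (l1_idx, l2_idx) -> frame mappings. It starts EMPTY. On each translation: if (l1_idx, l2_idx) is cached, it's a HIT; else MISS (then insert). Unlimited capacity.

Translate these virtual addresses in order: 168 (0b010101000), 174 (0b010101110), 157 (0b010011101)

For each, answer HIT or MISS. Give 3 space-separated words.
Answer: MISS HIT MISS

Derivation:
vaddr=168: (2,5) not in TLB -> MISS, insert
vaddr=174: (2,5) in TLB -> HIT
vaddr=157: (2,3) not in TLB -> MISS, insert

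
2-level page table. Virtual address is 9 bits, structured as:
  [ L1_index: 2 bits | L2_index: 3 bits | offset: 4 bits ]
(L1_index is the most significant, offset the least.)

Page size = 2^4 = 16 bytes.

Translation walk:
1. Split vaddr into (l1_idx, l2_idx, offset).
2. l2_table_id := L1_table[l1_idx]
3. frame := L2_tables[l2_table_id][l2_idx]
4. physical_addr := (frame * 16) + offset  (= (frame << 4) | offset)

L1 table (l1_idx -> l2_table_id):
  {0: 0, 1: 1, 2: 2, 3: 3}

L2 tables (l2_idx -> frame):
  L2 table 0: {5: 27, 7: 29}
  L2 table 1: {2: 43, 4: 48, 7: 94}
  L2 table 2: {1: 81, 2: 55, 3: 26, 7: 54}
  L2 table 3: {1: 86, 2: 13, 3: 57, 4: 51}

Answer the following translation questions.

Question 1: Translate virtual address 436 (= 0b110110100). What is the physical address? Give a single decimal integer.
Answer: 916

Derivation:
vaddr = 436 = 0b110110100
Split: l1_idx=3, l2_idx=3, offset=4
L1[3] = 3
L2[3][3] = 57
paddr = 57 * 16 + 4 = 916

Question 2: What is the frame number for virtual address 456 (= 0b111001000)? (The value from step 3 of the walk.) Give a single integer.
Answer: 51

Derivation:
vaddr = 456: l1_idx=3, l2_idx=4
L1[3] = 3; L2[3][4] = 51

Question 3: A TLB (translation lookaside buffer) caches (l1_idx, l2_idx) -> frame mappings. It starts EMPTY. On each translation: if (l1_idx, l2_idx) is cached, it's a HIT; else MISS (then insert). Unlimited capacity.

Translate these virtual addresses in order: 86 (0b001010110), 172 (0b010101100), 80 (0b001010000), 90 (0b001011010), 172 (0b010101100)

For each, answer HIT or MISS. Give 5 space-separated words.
Answer: MISS MISS HIT HIT HIT

Derivation:
vaddr=86: (0,5) not in TLB -> MISS, insert
vaddr=172: (1,2) not in TLB -> MISS, insert
vaddr=80: (0,5) in TLB -> HIT
vaddr=90: (0,5) in TLB -> HIT
vaddr=172: (1,2) in TLB -> HIT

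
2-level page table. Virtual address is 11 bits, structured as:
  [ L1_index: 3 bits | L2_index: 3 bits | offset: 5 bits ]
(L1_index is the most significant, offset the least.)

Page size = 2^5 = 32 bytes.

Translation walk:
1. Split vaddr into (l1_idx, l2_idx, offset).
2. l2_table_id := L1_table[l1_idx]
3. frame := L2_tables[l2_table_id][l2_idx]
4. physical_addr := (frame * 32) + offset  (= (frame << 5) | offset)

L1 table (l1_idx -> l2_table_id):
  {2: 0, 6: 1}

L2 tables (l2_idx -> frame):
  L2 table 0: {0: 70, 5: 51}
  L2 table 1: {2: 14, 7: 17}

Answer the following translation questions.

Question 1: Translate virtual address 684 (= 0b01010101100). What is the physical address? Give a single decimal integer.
Answer: 1644

Derivation:
vaddr = 684 = 0b01010101100
Split: l1_idx=2, l2_idx=5, offset=12
L1[2] = 0
L2[0][5] = 51
paddr = 51 * 32 + 12 = 1644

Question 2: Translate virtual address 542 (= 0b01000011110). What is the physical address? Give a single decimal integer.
vaddr = 542 = 0b01000011110
Split: l1_idx=2, l2_idx=0, offset=30
L1[2] = 0
L2[0][0] = 70
paddr = 70 * 32 + 30 = 2270

Answer: 2270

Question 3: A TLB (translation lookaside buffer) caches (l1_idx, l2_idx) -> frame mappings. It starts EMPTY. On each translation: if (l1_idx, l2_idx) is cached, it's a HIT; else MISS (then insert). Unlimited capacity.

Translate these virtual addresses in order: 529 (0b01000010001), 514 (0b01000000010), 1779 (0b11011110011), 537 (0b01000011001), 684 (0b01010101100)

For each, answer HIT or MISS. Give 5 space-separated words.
vaddr=529: (2,0) not in TLB -> MISS, insert
vaddr=514: (2,0) in TLB -> HIT
vaddr=1779: (6,7) not in TLB -> MISS, insert
vaddr=537: (2,0) in TLB -> HIT
vaddr=684: (2,5) not in TLB -> MISS, insert

Answer: MISS HIT MISS HIT MISS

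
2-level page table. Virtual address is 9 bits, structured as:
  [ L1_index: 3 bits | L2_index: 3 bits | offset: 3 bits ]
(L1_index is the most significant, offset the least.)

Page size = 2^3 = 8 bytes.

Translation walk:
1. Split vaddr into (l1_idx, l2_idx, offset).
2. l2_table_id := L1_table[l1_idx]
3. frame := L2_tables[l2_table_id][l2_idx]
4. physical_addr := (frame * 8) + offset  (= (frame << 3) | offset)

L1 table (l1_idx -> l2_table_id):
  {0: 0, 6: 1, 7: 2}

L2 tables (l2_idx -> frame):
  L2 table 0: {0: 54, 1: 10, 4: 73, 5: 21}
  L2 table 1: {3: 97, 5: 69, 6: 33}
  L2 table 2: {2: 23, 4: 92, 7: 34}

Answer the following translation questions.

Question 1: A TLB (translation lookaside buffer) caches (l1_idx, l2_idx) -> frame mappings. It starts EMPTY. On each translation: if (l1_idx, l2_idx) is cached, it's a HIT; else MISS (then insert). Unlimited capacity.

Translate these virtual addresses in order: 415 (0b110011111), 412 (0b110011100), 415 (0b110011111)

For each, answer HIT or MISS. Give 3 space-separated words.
Answer: MISS HIT HIT

Derivation:
vaddr=415: (6,3) not in TLB -> MISS, insert
vaddr=412: (6,3) in TLB -> HIT
vaddr=415: (6,3) in TLB -> HIT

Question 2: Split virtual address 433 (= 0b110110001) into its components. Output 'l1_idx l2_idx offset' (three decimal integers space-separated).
Answer: 6 6 1

Derivation:
vaddr = 433 = 0b110110001
  top 3 bits -> l1_idx = 6
  next 3 bits -> l2_idx = 6
  bottom 3 bits -> offset = 1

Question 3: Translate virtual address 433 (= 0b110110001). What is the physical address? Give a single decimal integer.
vaddr = 433 = 0b110110001
Split: l1_idx=6, l2_idx=6, offset=1
L1[6] = 1
L2[1][6] = 33
paddr = 33 * 8 + 1 = 265

Answer: 265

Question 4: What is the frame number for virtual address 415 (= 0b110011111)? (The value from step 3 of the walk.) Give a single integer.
vaddr = 415: l1_idx=6, l2_idx=3
L1[6] = 1; L2[1][3] = 97

Answer: 97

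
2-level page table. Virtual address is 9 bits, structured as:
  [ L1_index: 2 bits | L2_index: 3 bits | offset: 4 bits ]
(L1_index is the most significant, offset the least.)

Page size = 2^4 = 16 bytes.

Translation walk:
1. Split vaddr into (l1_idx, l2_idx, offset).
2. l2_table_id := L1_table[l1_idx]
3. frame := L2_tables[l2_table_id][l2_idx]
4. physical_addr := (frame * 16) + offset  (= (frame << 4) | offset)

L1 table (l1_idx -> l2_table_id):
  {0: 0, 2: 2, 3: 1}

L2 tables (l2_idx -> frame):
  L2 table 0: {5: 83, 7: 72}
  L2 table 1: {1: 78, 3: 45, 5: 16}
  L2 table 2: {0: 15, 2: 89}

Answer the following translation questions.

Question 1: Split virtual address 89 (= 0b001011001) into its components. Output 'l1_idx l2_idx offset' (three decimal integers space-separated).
Answer: 0 5 9

Derivation:
vaddr = 89 = 0b001011001
  top 2 bits -> l1_idx = 0
  next 3 bits -> l2_idx = 5
  bottom 4 bits -> offset = 9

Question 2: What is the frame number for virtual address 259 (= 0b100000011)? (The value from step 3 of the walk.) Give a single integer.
vaddr = 259: l1_idx=2, l2_idx=0
L1[2] = 2; L2[2][0] = 15

Answer: 15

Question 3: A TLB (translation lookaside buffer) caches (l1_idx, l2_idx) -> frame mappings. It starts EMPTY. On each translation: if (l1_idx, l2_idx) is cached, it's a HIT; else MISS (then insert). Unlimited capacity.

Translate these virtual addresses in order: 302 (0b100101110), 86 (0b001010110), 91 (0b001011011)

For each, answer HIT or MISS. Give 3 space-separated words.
vaddr=302: (2,2) not in TLB -> MISS, insert
vaddr=86: (0,5) not in TLB -> MISS, insert
vaddr=91: (0,5) in TLB -> HIT

Answer: MISS MISS HIT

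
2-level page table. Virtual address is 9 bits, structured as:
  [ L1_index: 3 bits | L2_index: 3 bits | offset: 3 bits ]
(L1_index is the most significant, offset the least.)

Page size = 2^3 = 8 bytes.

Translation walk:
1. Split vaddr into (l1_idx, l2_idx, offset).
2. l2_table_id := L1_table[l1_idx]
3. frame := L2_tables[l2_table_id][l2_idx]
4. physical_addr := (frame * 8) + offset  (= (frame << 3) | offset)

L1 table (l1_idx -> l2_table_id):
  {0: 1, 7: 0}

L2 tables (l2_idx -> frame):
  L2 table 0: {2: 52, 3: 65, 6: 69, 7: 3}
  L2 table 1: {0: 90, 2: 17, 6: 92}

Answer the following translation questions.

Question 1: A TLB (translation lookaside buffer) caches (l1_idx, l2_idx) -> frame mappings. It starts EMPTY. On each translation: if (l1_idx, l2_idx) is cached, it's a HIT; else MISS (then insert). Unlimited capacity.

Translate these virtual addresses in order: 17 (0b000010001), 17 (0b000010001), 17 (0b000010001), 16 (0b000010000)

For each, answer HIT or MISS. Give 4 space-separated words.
vaddr=17: (0,2) not in TLB -> MISS, insert
vaddr=17: (0,2) in TLB -> HIT
vaddr=17: (0,2) in TLB -> HIT
vaddr=16: (0,2) in TLB -> HIT

Answer: MISS HIT HIT HIT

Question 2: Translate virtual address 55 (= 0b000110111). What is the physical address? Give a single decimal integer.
Answer: 743

Derivation:
vaddr = 55 = 0b000110111
Split: l1_idx=0, l2_idx=6, offset=7
L1[0] = 1
L2[1][6] = 92
paddr = 92 * 8 + 7 = 743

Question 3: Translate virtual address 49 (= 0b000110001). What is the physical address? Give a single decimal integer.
vaddr = 49 = 0b000110001
Split: l1_idx=0, l2_idx=6, offset=1
L1[0] = 1
L2[1][6] = 92
paddr = 92 * 8 + 1 = 737

Answer: 737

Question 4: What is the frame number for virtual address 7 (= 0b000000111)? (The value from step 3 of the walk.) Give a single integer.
vaddr = 7: l1_idx=0, l2_idx=0
L1[0] = 1; L2[1][0] = 90

Answer: 90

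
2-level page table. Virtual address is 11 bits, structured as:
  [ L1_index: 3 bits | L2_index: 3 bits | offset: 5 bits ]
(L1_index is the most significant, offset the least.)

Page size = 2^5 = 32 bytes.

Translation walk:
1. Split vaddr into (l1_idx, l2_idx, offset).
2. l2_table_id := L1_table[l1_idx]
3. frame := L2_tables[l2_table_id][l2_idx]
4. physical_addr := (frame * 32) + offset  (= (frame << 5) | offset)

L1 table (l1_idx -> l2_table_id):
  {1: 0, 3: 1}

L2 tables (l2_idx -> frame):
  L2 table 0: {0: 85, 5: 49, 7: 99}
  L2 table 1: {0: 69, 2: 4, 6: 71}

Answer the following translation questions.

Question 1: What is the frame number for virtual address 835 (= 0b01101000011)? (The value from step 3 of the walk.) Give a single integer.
vaddr = 835: l1_idx=3, l2_idx=2
L1[3] = 1; L2[1][2] = 4

Answer: 4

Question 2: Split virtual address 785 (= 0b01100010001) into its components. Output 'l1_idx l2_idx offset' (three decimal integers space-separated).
vaddr = 785 = 0b01100010001
  top 3 bits -> l1_idx = 3
  next 3 bits -> l2_idx = 0
  bottom 5 bits -> offset = 17

Answer: 3 0 17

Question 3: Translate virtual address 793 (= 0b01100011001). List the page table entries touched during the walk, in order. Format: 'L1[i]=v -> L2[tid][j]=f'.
vaddr = 793 = 0b01100011001
Split: l1_idx=3, l2_idx=0, offset=25

Answer: L1[3]=1 -> L2[1][0]=69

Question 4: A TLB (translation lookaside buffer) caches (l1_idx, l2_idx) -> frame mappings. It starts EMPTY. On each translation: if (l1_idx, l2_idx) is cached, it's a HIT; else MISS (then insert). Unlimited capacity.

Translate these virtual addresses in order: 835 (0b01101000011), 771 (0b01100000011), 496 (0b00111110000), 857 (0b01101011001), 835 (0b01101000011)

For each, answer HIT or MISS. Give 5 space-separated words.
vaddr=835: (3,2) not in TLB -> MISS, insert
vaddr=771: (3,0) not in TLB -> MISS, insert
vaddr=496: (1,7) not in TLB -> MISS, insert
vaddr=857: (3,2) in TLB -> HIT
vaddr=835: (3,2) in TLB -> HIT

Answer: MISS MISS MISS HIT HIT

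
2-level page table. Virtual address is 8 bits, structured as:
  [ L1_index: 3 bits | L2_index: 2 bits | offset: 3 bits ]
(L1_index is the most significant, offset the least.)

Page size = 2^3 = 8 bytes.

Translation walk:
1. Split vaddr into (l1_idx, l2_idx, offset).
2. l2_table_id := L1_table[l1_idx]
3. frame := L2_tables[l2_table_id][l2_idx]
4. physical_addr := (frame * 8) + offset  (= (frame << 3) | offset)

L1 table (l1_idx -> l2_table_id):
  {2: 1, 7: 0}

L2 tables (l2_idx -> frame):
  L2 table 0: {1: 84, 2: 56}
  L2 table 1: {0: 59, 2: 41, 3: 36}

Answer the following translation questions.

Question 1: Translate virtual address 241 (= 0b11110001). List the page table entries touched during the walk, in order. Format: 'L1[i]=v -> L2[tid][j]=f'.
vaddr = 241 = 0b11110001
Split: l1_idx=7, l2_idx=2, offset=1

Answer: L1[7]=0 -> L2[0][2]=56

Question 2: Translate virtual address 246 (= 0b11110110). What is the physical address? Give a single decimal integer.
Answer: 454

Derivation:
vaddr = 246 = 0b11110110
Split: l1_idx=7, l2_idx=2, offset=6
L1[7] = 0
L2[0][2] = 56
paddr = 56 * 8 + 6 = 454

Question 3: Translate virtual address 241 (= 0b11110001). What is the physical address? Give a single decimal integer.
Answer: 449

Derivation:
vaddr = 241 = 0b11110001
Split: l1_idx=7, l2_idx=2, offset=1
L1[7] = 0
L2[0][2] = 56
paddr = 56 * 8 + 1 = 449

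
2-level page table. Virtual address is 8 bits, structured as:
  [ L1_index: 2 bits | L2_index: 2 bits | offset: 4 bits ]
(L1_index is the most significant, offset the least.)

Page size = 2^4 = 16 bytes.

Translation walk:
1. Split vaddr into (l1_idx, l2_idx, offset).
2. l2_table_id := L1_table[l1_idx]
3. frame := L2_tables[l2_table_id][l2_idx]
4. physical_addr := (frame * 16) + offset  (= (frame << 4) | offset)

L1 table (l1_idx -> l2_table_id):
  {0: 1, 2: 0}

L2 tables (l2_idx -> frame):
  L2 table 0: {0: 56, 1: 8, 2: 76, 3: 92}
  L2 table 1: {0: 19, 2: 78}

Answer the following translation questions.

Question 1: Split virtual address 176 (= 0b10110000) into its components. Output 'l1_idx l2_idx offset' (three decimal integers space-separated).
vaddr = 176 = 0b10110000
  top 2 bits -> l1_idx = 2
  next 2 bits -> l2_idx = 3
  bottom 4 bits -> offset = 0

Answer: 2 3 0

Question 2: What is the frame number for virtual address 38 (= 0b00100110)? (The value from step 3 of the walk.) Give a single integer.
vaddr = 38: l1_idx=0, l2_idx=2
L1[0] = 1; L2[1][2] = 78

Answer: 78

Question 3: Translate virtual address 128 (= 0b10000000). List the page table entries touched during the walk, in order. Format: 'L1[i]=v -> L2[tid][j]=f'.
vaddr = 128 = 0b10000000
Split: l1_idx=2, l2_idx=0, offset=0

Answer: L1[2]=0 -> L2[0][0]=56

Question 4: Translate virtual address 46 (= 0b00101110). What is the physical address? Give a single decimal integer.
Answer: 1262

Derivation:
vaddr = 46 = 0b00101110
Split: l1_idx=0, l2_idx=2, offset=14
L1[0] = 1
L2[1][2] = 78
paddr = 78 * 16 + 14 = 1262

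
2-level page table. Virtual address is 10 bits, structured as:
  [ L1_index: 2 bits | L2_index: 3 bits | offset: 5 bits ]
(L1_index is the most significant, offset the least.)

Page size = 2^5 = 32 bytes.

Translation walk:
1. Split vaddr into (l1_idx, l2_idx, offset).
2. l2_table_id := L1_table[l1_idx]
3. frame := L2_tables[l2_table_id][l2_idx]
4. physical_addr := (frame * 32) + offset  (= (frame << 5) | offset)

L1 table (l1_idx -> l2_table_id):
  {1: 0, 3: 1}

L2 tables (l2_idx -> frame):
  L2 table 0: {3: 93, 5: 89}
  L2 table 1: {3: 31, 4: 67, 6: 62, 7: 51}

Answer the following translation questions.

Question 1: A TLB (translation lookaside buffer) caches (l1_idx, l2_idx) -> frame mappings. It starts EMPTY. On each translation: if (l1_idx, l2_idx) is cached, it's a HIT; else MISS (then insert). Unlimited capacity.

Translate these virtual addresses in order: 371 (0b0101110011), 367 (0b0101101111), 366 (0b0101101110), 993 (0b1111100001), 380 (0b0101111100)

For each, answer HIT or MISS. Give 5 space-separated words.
vaddr=371: (1,3) not in TLB -> MISS, insert
vaddr=367: (1,3) in TLB -> HIT
vaddr=366: (1,3) in TLB -> HIT
vaddr=993: (3,7) not in TLB -> MISS, insert
vaddr=380: (1,3) in TLB -> HIT

Answer: MISS HIT HIT MISS HIT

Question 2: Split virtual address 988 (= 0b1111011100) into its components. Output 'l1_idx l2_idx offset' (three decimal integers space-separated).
vaddr = 988 = 0b1111011100
  top 2 bits -> l1_idx = 3
  next 3 bits -> l2_idx = 6
  bottom 5 bits -> offset = 28

Answer: 3 6 28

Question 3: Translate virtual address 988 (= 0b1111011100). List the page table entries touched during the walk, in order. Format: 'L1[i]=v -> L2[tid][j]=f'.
vaddr = 988 = 0b1111011100
Split: l1_idx=3, l2_idx=6, offset=28

Answer: L1[3]=1 -> L2[1][6]=62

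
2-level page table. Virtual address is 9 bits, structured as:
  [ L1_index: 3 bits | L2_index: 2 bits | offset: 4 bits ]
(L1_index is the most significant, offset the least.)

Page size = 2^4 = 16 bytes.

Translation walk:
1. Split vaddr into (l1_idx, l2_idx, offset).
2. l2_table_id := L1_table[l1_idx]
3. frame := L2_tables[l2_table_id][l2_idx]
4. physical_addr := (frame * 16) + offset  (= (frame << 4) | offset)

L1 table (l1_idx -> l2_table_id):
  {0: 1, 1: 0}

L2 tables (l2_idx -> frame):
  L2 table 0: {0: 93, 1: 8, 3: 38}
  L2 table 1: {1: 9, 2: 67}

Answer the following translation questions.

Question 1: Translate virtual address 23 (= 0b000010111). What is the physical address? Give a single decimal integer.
Answer: 151

Derivation:
vaddr = 23 = 0b000010111
Split: l1_idx=0, l2_idx=1, offset=7
L1[0] = 1
L2[1][1] = 9
paddr = 9 * 16 + 7 = 151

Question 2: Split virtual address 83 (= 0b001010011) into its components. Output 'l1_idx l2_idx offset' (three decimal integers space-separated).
vaddr = 83 = 0b001010011
  top 3 bits -> l1_idx = 1
  next 2 bits -> l2_idx = 1
  bottom 4 bits -> offset = 3

Answer: 1 1 3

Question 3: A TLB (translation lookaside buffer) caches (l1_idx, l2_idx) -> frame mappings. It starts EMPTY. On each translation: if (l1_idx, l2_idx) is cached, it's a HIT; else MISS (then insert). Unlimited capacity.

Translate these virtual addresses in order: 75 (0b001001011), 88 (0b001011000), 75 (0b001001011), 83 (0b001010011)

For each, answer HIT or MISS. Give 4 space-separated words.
Answer: MISS MISS HIT HIT

Derivation:
vaddr=75: (1,0) not in TLB -> MISS, insert
vaddr=88: (1,1) not in TLB -> MISS, insert
vaddr=75: (1,0) in TLB -> HIT
vaddr=83: (1,1) in TLB -> HIT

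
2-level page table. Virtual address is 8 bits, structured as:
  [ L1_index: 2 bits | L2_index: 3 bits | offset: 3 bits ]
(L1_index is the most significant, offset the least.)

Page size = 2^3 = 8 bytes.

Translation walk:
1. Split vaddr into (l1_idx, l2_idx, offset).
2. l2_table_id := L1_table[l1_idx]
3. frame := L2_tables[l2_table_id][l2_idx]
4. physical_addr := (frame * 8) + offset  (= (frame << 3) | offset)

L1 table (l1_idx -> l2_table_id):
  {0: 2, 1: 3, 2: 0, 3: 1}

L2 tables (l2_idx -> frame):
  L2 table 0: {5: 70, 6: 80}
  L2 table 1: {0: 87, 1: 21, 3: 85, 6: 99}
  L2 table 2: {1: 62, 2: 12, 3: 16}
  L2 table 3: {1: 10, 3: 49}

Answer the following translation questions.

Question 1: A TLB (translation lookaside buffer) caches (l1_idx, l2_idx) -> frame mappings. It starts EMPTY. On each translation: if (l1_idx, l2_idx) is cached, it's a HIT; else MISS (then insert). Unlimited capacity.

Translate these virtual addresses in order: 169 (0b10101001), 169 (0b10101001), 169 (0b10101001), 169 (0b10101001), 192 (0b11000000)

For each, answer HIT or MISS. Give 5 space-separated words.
vaddr=169: (2,5) not in TLB -> MISS, insert
vaddr=169: (2,5) in TLB -> HIT
vaddr=169: (2,5) in TLB -> HIT
vaddr=169: (2,5) in TLB -> HIT
vaddr=192: (3,0) not in TLB -> MISS, insert

Answer: MISS HIT HIT HIT MISS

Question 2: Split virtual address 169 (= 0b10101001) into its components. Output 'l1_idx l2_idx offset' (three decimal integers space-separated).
Answer: 2 5 1

Derivation:
vaddr = 169 = 0b10101001
  top 2 bits -> l1_idx = 2
  next 3 bits -> l2_idx = 5
  bottom 3 bits -> offset = 1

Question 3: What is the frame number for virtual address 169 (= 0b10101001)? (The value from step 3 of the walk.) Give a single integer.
Answer: 70

Derivation:
vaddr = 169: l1_idx=2, l2_idx=5
L1[2] = 0; L2[0][5] = 70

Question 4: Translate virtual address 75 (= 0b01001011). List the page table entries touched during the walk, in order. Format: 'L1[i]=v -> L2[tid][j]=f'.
vaddr = 75 = 0b01001011
Split: l1_idx=1, l2_idx=1, offset=3

Answer: L1[1]=3 -> L2[3][1]=10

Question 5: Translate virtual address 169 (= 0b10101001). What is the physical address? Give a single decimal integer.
Answer: 561

Derivation:
vaddr = 169 = 0b10101001
Split: l1_idx=2, l2_idx=5, offset=1
L1[2] = 0
L2[0][5] = 70
paddr = 70 * 8 + 1 = 561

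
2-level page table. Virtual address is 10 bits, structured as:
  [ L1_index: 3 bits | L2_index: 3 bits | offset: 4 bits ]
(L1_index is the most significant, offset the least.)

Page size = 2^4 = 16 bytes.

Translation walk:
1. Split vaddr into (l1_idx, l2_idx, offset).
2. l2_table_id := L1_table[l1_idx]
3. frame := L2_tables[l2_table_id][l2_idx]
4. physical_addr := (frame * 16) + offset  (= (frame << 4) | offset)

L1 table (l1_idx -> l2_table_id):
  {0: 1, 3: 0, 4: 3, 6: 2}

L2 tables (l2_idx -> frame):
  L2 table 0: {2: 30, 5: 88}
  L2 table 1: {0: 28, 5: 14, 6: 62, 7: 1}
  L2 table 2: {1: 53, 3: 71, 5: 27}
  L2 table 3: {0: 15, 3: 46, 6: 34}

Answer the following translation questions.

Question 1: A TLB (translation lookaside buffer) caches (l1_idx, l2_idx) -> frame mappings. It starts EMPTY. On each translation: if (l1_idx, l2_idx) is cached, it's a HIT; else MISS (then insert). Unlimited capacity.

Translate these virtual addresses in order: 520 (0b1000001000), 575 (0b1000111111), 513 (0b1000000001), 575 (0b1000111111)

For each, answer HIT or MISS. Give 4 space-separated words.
Answer: MISS MISS HIT HIT

Derivation:
vaddr=520: (4,0) not in TLB -> MISS, insert
vaddr=575: (4,3) not in TLB -> MISS, insert
vaddr=513: (4,0) in TLB -> HIT
vaddr=575: (4,3) in TLB -> HIT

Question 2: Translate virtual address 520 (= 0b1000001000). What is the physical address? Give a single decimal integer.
vaddr = 520 = 0b1000001000
Split: l1_idx=4, l2_idx=0, offset=8
L1[4] = 3
L2[3][0] = 15
paddr = 15 * 16 + 8 = 248

Answer: 248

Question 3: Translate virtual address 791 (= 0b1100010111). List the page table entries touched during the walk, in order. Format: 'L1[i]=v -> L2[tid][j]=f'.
Answer: L1[6]=2 -> L2[2][1]=53

Derivation:
vaddr = 791 = 0b1100010111
Split: l1_idx=6, l2_idx=1, offset=7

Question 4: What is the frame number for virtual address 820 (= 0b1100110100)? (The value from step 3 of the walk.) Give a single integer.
Answer: 71

Derivation:
vaddr = 820: l1_idx=6, l2_idx=3
L1[6] = 2; L2[2][3] = 71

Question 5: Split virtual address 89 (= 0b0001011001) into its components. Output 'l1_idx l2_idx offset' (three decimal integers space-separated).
vaddr = 89 = 0b0001011001
  top 3 bits -> l1_idx = 0
  next 3 bits -> l2_idx = 5
  bottom 4 bits -> offset = 9

Answer: 0 5 9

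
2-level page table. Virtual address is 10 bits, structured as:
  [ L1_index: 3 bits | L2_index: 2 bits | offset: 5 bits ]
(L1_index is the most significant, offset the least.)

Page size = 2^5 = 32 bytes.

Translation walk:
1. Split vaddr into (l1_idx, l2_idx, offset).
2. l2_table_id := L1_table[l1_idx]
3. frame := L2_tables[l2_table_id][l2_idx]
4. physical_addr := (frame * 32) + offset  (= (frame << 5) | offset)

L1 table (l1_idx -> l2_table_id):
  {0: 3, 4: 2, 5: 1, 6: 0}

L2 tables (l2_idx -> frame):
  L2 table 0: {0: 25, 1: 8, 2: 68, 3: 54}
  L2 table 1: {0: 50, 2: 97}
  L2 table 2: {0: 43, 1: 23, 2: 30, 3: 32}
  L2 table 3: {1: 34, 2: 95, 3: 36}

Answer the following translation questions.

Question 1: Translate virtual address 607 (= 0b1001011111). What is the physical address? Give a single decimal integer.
vaddr = 607 = 0b1001011111
Split: l1_idx=4, l2_idx=2, offset=31
L1[4] = 2
L2[2][2] = 30
paddr = 30 * 32 + 31 = 991

Answer: 991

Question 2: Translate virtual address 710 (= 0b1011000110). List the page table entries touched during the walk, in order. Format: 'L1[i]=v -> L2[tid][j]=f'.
vaddr = 710 = 0b1011000110
Split: l1_idx=5, l2_idx=2, offset=6

Answer: L1[5]=1 -> L2[1][2]=97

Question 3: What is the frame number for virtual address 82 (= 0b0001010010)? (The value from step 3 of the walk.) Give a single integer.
Answer: 95

Derivation:
vaddr = 82: l1_idx=0, l2_idx=2
L1[0] = 3; L2[3][2] = 95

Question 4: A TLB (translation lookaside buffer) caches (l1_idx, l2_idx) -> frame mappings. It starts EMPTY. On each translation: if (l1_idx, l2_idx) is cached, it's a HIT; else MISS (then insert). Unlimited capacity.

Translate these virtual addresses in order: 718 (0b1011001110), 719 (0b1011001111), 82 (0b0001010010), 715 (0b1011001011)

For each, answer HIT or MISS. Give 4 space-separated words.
vaddr=718: (5,2) not in TLB -> MISS, insert
vaddr=719: (5,2) in TLB -> HIT
vaddr=82: (0,2) not in TLB -> MISS, insert
vaddr=715: (5,2) in TLB -> HIT

Answer: MISS HIT MISS HIT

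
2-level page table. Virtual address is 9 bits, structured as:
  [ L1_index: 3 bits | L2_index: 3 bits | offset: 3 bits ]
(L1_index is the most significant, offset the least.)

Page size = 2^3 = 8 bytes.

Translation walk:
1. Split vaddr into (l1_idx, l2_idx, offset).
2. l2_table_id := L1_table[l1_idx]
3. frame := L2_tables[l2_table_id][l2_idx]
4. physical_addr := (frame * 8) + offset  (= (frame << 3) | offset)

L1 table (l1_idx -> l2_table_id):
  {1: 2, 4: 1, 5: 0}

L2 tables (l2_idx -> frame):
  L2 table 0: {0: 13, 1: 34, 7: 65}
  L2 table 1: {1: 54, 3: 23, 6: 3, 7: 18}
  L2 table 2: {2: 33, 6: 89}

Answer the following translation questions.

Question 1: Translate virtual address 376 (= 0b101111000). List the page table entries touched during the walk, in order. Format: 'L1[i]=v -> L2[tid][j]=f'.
Answer: L1[5]=0 -> L2[0][7]=65

Derivation:
vaddr = 376 = 0b101111000
Split: l1_idx=5, l2_idx=7, offset=0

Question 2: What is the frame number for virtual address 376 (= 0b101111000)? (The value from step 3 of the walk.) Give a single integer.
vaddr = 376: l1_idx=5, l2_idx=7
L1[5] = 0; L2[0][7] = 65

Answer: 65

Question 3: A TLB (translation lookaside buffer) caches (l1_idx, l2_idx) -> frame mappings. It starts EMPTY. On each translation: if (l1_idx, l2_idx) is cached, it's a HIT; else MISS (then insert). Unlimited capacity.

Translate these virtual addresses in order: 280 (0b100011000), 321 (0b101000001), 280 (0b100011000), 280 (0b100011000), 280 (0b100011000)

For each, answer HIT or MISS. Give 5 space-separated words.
vaddr=280: (4,3) not in TLB -> MISS, insert
vaddr=321: (5,0) not in TLB -> MISS, insert
vaddr=280: (4,3) in TLB -> HIT
vaddr=280: (4,3) in TLB -> HIT
vaddr=280: (4,3) in TLB -> HIT

Answer: MISS MISS HIT HIT HIT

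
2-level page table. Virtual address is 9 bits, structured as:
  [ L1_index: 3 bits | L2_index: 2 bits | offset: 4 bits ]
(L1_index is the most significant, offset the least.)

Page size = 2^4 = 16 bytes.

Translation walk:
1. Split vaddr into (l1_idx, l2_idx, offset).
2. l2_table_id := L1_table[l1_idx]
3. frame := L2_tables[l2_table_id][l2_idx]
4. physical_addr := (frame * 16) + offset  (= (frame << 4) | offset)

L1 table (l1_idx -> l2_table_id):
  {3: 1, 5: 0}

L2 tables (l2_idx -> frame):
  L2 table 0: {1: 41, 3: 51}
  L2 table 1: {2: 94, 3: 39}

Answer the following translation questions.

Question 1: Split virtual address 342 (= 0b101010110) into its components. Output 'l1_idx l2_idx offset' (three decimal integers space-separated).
Answer: 5 1 6

Derivation:
vaddr = 342 = 0b101010110
  top 3 bits -> l1_idx = 5
  next 2 bits -> l2_idx = 1
  bottom 4 bits -> offset = 6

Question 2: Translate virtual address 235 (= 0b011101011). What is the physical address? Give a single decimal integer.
vaddr = 235 = 0b011101011
Split: l1_idx=3, l2_idx=2, offset=11
L1[3] = 1
L2[1][2] = 94
paddr = 94 * 16 + 11 = 1515

Answer: 1515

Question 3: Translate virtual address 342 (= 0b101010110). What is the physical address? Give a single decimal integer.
Answer: 662

Derivation:
vaddr = 342 = 0b101010110
Split: l1_idx=5, l2_idx=1, offset=6
L1[5] = 0
L2[0][1] = 41
paddr = 41 * 16 + 6 = 662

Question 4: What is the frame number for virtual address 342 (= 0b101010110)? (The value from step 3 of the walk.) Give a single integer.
Answer: 41

Derivation:
vaddr = 342: l1_idx=5, l2_idx=1
L1[5] = 0; L2[0][1] = 41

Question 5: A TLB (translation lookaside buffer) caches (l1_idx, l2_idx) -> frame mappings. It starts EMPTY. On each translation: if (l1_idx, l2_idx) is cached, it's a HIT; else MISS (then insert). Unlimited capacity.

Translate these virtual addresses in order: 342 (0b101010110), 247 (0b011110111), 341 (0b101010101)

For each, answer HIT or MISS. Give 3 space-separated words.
Answer: MISS MISS HIT

Derivation:
vaddr=342: (5,1) not in TLB -> MISS, insert
vaddr=247: (3,3) not in TLB -> MISS, insert
vaddr=341: (5,1) in TLB -> HIT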